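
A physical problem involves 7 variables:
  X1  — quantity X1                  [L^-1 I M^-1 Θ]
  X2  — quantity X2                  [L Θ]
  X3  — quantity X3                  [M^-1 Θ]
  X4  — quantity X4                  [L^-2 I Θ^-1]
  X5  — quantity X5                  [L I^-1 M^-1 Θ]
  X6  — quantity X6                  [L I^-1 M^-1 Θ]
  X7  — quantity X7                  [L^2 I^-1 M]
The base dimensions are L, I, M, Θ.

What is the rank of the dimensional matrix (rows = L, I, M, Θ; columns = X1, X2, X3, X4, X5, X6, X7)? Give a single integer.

Dimensional matrix (L×I×M×Θ by X1×X2×X3×X4×X5×X6×X7):
  L: [-1  1  0 -2  1  1  2]
  I: [ 1  0  0  1 -1 -1 -1]
  M: [-1  0 -1  0 -1 -1  1]
  Θ: [ 1  1  1 -1  1  1  0]
Echelon form has 3 nonzero rows (pivots: X1,X2,X3)

3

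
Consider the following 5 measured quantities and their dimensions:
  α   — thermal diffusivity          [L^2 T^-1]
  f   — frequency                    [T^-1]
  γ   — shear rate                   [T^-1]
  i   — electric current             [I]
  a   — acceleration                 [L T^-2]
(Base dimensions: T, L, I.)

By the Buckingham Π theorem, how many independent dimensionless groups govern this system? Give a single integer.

2

Dimensional matrix (T×L×I by α×f×γ×i×a):
  T: [-1 -1 -1  0 -2]
  L: [ 2  0  0  0  1]
  I: [ 0  0  0  1  0]
Row reduction gives pivot columns α,f,i; rank = 3
Π count = n − r = 5 − 3 = 2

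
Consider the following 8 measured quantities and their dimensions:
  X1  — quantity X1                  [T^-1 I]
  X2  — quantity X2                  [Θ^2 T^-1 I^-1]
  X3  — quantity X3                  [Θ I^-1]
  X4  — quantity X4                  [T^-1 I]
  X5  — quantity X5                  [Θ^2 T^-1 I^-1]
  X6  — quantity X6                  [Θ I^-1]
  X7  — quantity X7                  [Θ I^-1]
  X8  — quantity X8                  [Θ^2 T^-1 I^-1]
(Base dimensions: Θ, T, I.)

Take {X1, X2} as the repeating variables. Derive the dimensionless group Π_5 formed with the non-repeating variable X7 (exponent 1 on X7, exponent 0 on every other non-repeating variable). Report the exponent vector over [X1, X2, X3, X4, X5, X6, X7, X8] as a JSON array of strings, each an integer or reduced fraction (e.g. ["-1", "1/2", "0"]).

["1/2", "-1/2", "0", "0", "0", "0", "1", "0"]

Dimensional matrix (Θ×T×I by X1×X2×X3×X4×X5×X6×X7×X8):
  Θ: [ 0  2  1  0  2  1  1  2]
  T: [-1 -1  0 -1 -1  0  0 -1]
  I: [ 1 -1 -1  1 -1 -1 -1 -1]
RREF → pivots at {X1,X2} ⇒ r = 2
Pivot set = {X1,X2}, free = {X3,X4,X5,X6,X7,X8}
RREF:
  r0: [   1    0 -1/2    1    0 -1/2 -1/2    0]
  r1: [   0    1  1/2    0    1  1/2  1/2    1]
  r2: [   0    0    0    0    0    0    0    0]
Fix exponent of X7 at 1, X3 at 0, X4 at 0, X5 at 0, X6 at 0, X8 at 0; solve each RREF row for its pivot's exponent:
  r0: exp(X1) + (-1/2)·1 = 0 ⇒ exp(X1) = 1/2
  r1: exp(X2) + (1/2)·1 = 0 ⇒ exp(X2) = -1/2
Π_5 = X1^(1/2) · X2^(-1/2) · X7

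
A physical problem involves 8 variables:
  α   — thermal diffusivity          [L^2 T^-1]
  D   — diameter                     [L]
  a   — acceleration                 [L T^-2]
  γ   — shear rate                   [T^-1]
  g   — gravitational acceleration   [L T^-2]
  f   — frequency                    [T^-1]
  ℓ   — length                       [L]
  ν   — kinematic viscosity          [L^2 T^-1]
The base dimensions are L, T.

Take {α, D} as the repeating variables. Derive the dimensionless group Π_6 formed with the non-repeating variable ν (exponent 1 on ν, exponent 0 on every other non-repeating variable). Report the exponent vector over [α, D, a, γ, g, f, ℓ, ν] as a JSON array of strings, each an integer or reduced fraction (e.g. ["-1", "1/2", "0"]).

Write exponents as rows L,T / cols α,D,a,γ,g,f,ℓ,ν:
  L: [ 2  1  1  0  1  0  1  2]
  T: [-1  0 -2 -1 -2 -1  0 -1]
Echelon form has 2 nonzero rows (pivots: α,D)
Repeat: α,D; free: a,γ,g,f,ℓ,ν
RREF:
  r0: [   1    0    2    1    2    1    0    1]
  r1: [   0    1   -3   -2   -3   -2    1    0]
Fix exponent of ν at 1, a at 0, γ at 0, g at 0, f at 0, ℓ at 0; solve each RREF row for its pivot's exponent:
  r0: exp(α) + (1)·1 = 0 ⇒ exp(α) = -1
  r1: exp(D) + (0)·1 = 0 ⇒ exp(D) = 0
Π_6 = α^-1 · ν

["-1", "0", "0", "0", "0", "0", "0", "1"]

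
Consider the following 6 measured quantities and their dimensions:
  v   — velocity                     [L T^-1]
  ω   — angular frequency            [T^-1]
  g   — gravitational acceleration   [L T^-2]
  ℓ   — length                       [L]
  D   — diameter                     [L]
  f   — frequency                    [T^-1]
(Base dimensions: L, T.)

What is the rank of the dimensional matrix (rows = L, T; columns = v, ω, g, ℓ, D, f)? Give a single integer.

2

Dimensional matrix (L×T by v×ω×g×ℓ×D×f):
  L: [ 1  0  1  1  1  0]
  T: [-1 -1 -2  0  0 -1]
RREF → pivots at {v,ω} ⇒ r = 2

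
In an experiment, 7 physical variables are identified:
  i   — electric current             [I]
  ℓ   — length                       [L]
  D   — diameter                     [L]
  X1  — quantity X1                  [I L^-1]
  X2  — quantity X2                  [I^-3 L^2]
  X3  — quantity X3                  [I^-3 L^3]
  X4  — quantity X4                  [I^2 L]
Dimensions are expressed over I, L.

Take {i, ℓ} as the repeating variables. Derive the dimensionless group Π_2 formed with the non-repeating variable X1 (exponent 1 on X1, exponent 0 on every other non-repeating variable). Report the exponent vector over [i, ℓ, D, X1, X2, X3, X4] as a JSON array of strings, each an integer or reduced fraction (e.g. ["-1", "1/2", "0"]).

Dimensional matrix (I×L by i×ℓ×D×X1×X2×X3×X4):
  I: [ 1  0  0  1 -3 -3  2]
  L: [ 0  1  1 -1  2  3  1]
Row reduction gives pivot columns i,ℓ; rank = 2
Pivot set = {i,ℓ}, free = {D,X1,X2,X3,X4}
RREF:
  r0: [   1    0    0    1   -3   -3    2]
  r1: [   0    1    1   -1    2    3    1]
Fix exponent of X1 at 1, D at 0, X2 at 0, X3 at 0, X4 at 0; solve each RREF row for its pivot's exponent:
  r0: exp(i) + (1)·1 = 0 ⇒ exp(i) = -1
  r1: exp(ℓ) + (-1)·1 = 0 ⇒ exp(ℓ) = 1
Π_2 = i^-1 · ℓ · X1

["-1", "1", "0", "1", "0", "0", "0"]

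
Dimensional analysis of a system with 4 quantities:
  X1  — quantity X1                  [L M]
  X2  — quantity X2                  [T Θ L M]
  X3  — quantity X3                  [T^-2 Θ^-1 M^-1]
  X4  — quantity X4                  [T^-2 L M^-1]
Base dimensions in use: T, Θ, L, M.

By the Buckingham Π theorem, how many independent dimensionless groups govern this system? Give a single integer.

Write exponents as rows T,Θ,L,M / cols X1,X2,X3,X4:
  T: [ 0  1 -2 -2]
  Θ: [ 0  1 -1  0]
  L: [ 1  1  0  1]
  M: [ 1  1 -1 -1]
Echelon form has 3 nonzero rows (pivots: X1,X2,X3)
n=4, r=3 ⇒ 1 dimensionless group

1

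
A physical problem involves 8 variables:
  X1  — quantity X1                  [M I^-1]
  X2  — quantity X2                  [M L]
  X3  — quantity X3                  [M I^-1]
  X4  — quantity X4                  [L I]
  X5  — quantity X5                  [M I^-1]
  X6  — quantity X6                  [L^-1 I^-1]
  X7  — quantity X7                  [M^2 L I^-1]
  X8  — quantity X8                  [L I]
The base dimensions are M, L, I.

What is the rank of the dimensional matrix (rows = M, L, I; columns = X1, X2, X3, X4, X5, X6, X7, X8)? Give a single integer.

Dimensional matrix (M×L×I by X1×X2×X3×X4×X5×X6×X7×X8):
  M: [ 1  1  1  0  1  0  2  0]
  L: [ 0  1  0  1  0 -1  1  1]
  I: [-1  0 -1  1 -1 -1 -1  1]
Echelon form has 2 nonzero rows (pivots: X1,X2)

2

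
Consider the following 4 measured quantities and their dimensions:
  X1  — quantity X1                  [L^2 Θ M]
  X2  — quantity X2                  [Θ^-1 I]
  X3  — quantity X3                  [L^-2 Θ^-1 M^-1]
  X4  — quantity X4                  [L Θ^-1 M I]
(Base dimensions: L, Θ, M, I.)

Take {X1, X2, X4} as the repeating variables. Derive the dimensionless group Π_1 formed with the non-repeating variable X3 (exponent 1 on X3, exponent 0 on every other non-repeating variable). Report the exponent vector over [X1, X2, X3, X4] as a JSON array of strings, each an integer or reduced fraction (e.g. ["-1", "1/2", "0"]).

Dimensional matrix (L×Θ×M×I by X1×X2×X3×X4):
  L: [ 2  0 -2  1]
  Θ: [ 1 -1 -1 -1]
  M: [ 1  0 -1  1]
  I: [ 0  1  0  1]
RREF → pivots at {X1,X2,X4} ⇒ r = 3
Repeat: X1,X2,X4; free: X3
RREF:
  r0: [   1    0   -1    0]
  r1: [   0    1    0    0]
  r2: [   0    0    0    1]
  r3: [   0    0    0    0]
Fix exponent of X3 at 1; solve each RREF row for its pivot's exponent:
  r0: exp(X1) + (-1)·1 = 0 ⇒ exp(X1) = 1
  r1: exp(X2) + (0)·1 = 0 ⇒ exp(X2) = 0
  r2: exp(X4) + (0)·1 = 0 ⇒ exp(X4) = 0
Π_1 = X1 · X3

["1", "0", "1", "0"]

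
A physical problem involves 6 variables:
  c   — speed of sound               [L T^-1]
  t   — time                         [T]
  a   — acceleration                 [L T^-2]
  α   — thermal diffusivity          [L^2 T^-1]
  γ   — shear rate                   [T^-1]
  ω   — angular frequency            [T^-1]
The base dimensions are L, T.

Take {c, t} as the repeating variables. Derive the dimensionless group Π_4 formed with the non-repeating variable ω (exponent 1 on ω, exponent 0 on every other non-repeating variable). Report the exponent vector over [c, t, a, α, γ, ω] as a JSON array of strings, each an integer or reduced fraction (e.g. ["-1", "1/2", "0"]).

Write exponents as rows L,T / cols c,t,a,α,γ,ω:
  L: [ 1  0  1  2  0  0]
  T: [-1  1 -2 -1 -1 -1]
Echelon form has 2 nonzero rows (pivots: c,t)
Repeat: c,t; free: a,α,γ,ω
RREF:
  r0: [   1    0    1    2    0    0]
  r1: [   0    1   -1    1   -1   -1]
Fix exponent of ω at 1, a at 0, α at 0, γ at 0; solve each RREF row for its pivot's exponent:
  r0: exp(c) + (0)·1 = 0 ⇒ exp(c) = 0
  r1: exp(t) + (-1)·1 = 0 ⇒ exp(t) = 1
Π_4 = t · ω

["0", "1", "0", "0", "0", "1"]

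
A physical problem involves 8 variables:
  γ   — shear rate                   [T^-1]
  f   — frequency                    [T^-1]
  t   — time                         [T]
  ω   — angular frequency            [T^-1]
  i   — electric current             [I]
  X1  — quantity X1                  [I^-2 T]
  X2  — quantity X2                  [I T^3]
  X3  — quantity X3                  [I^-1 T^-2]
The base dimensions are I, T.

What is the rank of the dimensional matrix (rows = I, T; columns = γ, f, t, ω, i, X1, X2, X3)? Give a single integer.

Dimensional matrix (I×T by γ×f×t×ω×i×X1×X2×X3):
  I: [ 0  0  0  0  1 -2  1 -1]
  T: [-1 -1  1 -1  0  1  3 -2]
Echelon form has 2 nonzero rows (pivots: γ,i)

2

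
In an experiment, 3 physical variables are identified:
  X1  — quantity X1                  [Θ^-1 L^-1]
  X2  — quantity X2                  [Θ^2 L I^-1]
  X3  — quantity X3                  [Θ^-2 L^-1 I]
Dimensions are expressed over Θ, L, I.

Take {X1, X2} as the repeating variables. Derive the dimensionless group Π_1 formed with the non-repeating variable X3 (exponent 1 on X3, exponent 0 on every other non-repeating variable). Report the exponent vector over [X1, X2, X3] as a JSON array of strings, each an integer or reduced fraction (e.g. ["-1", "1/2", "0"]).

["0", "1", "1"]

Write exponents as rows Θ,L,I / cols X1,X2,X3:
  Θ: [-1  2 -2]
  L: [-1  1 -1]
  I: [ 0 -1  1]
Row reduction gives pivot columns X1,X2; rank = 2
Pivot set = {X1,X2}, free = {X3}
RREF:
  r0: [   1    0    0]
  r1: [   0    1   -1]
  r2: [   0    0    0]
Fix exponent of X3 at 1; solve each RREF row for its pivot's exponent:
  r0: exp(X1) + (0)·1 = 0 ⇒ exp(X1) = 0
  r1: exp(X2) + (-1)·1 = 0 ⇒ exp(X2) = 1
Π_1 = X2 · X3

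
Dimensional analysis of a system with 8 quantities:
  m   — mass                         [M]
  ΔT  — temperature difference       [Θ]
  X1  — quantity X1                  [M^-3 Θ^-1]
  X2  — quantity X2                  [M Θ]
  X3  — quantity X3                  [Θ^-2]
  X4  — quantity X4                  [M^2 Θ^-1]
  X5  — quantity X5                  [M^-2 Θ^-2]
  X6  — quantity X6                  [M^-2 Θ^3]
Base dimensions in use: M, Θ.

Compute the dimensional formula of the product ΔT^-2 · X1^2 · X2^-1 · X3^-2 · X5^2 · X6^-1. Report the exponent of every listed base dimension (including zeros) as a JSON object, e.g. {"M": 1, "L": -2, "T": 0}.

Write exponents as rows M,Θ / cols m,ΔT,X1,X2,X3,X4,X5,X6:
  M: [ 1  0 -3  1  0  2 -2 -2]
  Θ: [ 0  1 -1  1 -2 -1 -2  3]
  [M]: (-2)·0+(2)·-3+(-1)·1+(-2)·0+(2)·-2+(-1)·-2 = -9
  [Θ]: (-2)·1+(2)·-1+(-1)·1+(-2)·-2+(2)·-2+(-1)·3 = -8
⇒ M^-9 Θ^-8

{"M": -9, "Θ": -8}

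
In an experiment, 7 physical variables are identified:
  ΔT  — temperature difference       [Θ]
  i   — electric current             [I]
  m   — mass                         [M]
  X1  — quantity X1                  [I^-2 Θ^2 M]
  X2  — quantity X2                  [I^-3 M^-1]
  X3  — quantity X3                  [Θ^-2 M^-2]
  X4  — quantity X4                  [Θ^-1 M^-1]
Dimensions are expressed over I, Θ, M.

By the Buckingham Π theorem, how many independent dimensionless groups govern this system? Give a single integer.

4

Exponent matrix [I,Θ,M] × [ΔT,i,m,X1,X2,X3,X4]:
  I: [ 0  1  0 -2 -3  0  0]
  Θ: [ 1  0  0  2  0 -2 -1]
  M: [ 0  0  1  1 -1 -2 -1]
RREF → pivots at {ΔT,i,m} ⇒ r = 3
n=7, r=3 ⇒ 4 dimensionless groups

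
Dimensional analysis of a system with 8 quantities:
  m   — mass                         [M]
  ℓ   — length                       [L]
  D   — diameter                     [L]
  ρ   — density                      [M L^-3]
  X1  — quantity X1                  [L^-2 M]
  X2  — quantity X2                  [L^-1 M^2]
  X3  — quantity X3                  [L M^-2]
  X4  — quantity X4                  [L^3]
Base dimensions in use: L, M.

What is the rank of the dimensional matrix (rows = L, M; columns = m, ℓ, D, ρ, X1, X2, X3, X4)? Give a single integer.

2

Write exponents as rows L,M / cols m,ℓ,D,ρ,X1,X2,X3,X4:
  L: [ 0  1  1 -3 -2 -1  1  3]
  M: [ 1  0  0  1  1  2 -2  0]
Row reduction gives pivot columns m,ℓ; rank = 2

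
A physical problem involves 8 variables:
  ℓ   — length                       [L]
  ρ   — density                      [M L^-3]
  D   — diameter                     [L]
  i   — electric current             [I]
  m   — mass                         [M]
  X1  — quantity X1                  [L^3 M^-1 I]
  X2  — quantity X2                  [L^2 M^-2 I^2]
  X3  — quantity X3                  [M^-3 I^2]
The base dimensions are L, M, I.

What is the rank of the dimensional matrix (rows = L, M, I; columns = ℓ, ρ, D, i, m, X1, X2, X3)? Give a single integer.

3

Dimensional matrix (L×M×I by ℓ×ρ×D×i×m×X1×X2×X3):
  L: [ 1 -3  1  0  0  3  2  0]
  M: [ 0  1  0  0  1 -1 -2 -3]
  I: [ 0  0  0  1  0  1  2  2]
RREF → pivots at {ℓ,ρ,i} ⇒ r = 3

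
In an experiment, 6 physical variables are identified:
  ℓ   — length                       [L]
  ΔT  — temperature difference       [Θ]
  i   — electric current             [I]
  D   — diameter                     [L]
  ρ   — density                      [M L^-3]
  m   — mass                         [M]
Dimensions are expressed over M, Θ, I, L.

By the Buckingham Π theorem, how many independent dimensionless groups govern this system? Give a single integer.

Write exponents as rows M,Θ,I,L / cols ℓ,ΔT,i,D,ρ,m:
  M: [ 0  0  0  0  1  1]
  Θ: [ 0  1  0  0  0  0]
  I: [ 0  0  1  0  0  0]
  L: [ 1  0  0  1 -3  0]
Echelon form has 4 nonzero rows (pivots: ℓ,ΔT,i,ρ)
6 vars − rank 4 = 2 Π groups

2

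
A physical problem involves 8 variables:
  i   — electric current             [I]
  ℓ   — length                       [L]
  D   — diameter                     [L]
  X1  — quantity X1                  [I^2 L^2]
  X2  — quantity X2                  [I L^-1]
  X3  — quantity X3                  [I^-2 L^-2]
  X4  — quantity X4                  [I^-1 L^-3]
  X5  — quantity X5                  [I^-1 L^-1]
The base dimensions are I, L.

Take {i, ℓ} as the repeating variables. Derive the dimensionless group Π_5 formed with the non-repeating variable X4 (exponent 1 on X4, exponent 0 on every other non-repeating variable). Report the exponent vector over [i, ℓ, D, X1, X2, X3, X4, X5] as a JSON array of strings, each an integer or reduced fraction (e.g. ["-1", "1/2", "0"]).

["1", "3", "0", "0", "0", "0", "1", "0"]

Write exponents as rows I,L / cols i,ℓ,D,X1,X2,X3,X4,X5:
  I: [ 1  0  0  2  1 -2 -1 -1]
  L: [ 0  1  1  2 -1 -2 -3 -1]
Echelon form has 2 nonzero rows (pivots: i,ℓ)
Pivot set = {i,ℓ}, free = {D,X1,X2,X3,X4,X5}
RREF:
  r0: [   1    0    0    2    1   -2   -1   -1]
  r1: [   0    1    1    2   -1   -2   -3   -1]
Fix exponent of X4 at 1, D at 0, X1 at 0, X2 at 0, X3 at 0, X5 at 0; solve each RREF row for its pivot's exponent:
  r0: exp(i) + (-1)·1 = 0 ⇒ exp(i) = 1
  r1: exp(ℓ) + (-3)·1 = 0 ⇒ exp(ℓ) = 3
Π_5 = i · ℓ^3 · X4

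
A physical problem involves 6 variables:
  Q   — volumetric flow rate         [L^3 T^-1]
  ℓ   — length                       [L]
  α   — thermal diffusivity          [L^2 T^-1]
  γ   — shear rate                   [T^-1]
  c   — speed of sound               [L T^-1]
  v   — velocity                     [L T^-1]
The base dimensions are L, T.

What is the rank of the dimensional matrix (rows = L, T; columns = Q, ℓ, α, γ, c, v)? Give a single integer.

Write exponents as rows L,T / cols Q,ℓ,α,γ,c,v:
  L: [ 3  1  2  0  1  1]
  T: [-1  0 -1 -1 -1 -1]
RREF → pivots at {Q,ℓ} ⇒ r = 2

2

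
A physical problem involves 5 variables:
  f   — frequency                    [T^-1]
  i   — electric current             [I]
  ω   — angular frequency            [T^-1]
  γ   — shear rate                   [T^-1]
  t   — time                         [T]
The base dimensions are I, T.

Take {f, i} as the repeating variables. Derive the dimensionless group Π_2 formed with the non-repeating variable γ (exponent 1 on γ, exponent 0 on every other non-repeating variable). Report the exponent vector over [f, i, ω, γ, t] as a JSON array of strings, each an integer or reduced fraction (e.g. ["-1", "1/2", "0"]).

["-1", "0", "0", "1", "0"]

Exponent matrix [I,T] × [f,i,ω,γ,t]:
  I: [ 0  1  0  0  0]
  T: [-1  0 -1 -1  1]
Row reduction gives pivot columns f,i; rank = 2
Pivot set = {f,i}, free = {ω,γ,t}
RREF:
  r0: [   1    0    1    1   -1]
  r1: [   0    1    0    0    0]
Fix exponent of γ at 1, ω at 0, t at 0; solve each RREF row for its pivot's exponent:
  r0: exp(f) + (1)·1 = 0 ⇒ exp(f) = -1
  r1: exp(i) + (0)·1 = 0 ⇒ exp(i) = 0
Π_2 = f^-1 · γ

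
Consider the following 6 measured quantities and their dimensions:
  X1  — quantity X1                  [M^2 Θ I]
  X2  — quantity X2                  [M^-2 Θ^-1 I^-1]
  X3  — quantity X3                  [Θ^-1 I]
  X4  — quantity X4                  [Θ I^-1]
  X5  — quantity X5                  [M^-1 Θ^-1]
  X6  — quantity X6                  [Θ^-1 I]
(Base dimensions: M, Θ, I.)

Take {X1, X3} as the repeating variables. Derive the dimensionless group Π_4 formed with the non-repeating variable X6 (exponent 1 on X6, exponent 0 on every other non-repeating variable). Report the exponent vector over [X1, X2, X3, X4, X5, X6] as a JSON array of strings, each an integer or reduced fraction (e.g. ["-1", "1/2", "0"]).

Exponent matrix [M,Θ,I] × [X1,X2,X3,X4,X5,X6]:
  M: [ 2 -2  0  0 -1  0]
  Θ: [ 1 -1 -1  1 -1 -1]
  I: [ 1 -1  1 -1  0  1]
RREF → pivots at {X1,X3} ⇒ r = 2
Repeat: X1,X3; free: X2,X4,X5,X6
RREF:
  r0: [   1   -1    0    0 -1/2    0]
  r1: [   0    0    1   -1  1/2    1]
  r2: [   0    0    0    0    0    0]
Fix exponent of X6 at 1, X2 at 0, X4 at 0, X5 at 0; solve each RREF row for its pivot's exponent:
  r0: exp(X1) + (0)·1 = 0 ⇒ exp(X1) = 0
  r1: exp(X3) + (1)·1 = 0 ⇒ exp(X3) = -1
Π_4 = X3^-1 · X6

["0", "0", "-1", "0", "0", "1"]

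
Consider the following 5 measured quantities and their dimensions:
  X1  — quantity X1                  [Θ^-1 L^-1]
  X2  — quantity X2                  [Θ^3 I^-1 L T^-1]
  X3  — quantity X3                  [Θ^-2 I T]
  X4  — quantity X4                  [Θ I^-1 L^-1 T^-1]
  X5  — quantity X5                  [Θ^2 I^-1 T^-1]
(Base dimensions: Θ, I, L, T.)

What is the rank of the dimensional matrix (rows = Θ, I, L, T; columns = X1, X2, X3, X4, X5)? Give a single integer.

Dimensional matrix (Θ×I×L×T by X1×X2×X3×X4×X5):
  Θ: [-1  3 -2  1  2]
  I: [ 0 -1  1 -1 -1]
  L: [-1  1  0 -1  0]
  T: [ 0 -1  1 -1 -1]
RREF → pivots at {X1,X2} ⇒ r = 2

2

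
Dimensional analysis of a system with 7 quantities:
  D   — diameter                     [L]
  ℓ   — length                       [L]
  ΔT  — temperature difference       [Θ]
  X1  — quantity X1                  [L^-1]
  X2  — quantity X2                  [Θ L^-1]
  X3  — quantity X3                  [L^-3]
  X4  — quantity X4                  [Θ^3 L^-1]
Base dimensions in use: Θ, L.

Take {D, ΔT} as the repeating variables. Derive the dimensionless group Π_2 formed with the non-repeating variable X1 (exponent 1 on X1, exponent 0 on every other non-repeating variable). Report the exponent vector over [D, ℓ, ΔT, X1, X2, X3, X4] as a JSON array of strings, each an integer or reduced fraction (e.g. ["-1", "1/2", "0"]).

["1", "0", "0", "1", "0", "0", "0"]

Write exponents as rows Θ,L / cols D,ℓ,ΔT,X1,X2,X3,X4:
  Θ: [ 0  0  1  0  1  0  3]
  L: [ 1  1  0 -1 -1 -3 -1]
Echelon form has 2 nonzero rows (pivots: D,ΔT)
Repeat: D,ΔT; free: ℓ,X1,X2,X3,X4
RREF:
  r0: [   1    1    0   -1   -1   -3   -1]
  r1: [   0    0    1    0    1    0    3]
Fix exponent of X1 at 1, ℓ at 0, X2 at 0, X3 at 0, X4 at 0; solve each RREF row for its pivot's exponent:
  r0: exp(D) + (-1)·1 = 0 ⇒ exp(D) = 1
  r1: exp(ΔT) + (0)·1 = 0 ⇒ exp(ΔT) = 0
Π_2 = D · X1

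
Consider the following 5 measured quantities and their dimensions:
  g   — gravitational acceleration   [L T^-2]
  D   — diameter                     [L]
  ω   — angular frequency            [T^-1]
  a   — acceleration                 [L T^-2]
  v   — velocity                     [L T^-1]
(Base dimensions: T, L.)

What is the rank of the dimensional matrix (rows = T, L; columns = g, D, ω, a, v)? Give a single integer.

2

Exponent matrix [T,L] × [g,D,ω,a,v]:
  T: [-2  0 -1 -2 -1]
  L: [ 1  1  0  1  1]
Echelon form has 2 nonzero rows (pivots: g,D)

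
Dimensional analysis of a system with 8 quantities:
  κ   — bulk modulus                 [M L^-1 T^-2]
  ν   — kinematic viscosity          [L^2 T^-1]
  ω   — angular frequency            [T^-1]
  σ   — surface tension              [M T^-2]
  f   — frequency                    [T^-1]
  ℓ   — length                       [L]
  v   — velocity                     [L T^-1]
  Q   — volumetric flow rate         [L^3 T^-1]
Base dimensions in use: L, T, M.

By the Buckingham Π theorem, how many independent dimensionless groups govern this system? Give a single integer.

Exponent matrix [L,T,M] × [κ,ν,ω,σ,f,ℓ,v,Q]:
  L: [-1  2  0  0  0  1  1  3]
  T: [-2 -1 -1 -2 -1  0 -1 -1]
  M: [ 1  0  0  1  0  0  0  0]
RREF → pivots at {κ,ν,ω} ⇒ r = 3
8 vars − rank 3 = 5 Π groups

5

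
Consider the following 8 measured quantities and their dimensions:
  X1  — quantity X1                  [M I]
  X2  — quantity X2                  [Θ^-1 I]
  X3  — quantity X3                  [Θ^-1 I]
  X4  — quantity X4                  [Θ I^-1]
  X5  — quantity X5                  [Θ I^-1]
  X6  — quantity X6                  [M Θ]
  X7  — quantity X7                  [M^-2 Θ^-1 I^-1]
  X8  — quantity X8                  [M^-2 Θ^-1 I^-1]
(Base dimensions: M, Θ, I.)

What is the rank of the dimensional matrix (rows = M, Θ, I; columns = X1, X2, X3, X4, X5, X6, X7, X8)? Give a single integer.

2

Write exponents as rows M,Θ,I / cols X1,X2,X3,X4,X5,X6,X7,X8:
  M: [ 1  0  0  0  0  1 -2 -2]
  Θ: [ 0 -1 -1  1  1  1 -1 -1]
  I: [ 1  1  1 -1 -1  0 -1 -1]
RREF → pivots at {X1,X2} ⇒ r = 2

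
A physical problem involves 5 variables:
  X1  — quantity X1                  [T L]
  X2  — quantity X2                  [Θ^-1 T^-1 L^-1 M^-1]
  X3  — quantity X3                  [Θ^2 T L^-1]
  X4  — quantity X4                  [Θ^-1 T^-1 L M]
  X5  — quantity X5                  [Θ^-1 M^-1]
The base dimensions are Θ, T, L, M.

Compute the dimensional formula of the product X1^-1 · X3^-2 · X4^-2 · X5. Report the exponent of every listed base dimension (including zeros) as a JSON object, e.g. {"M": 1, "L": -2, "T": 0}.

{"Θ": -3, "T": -1, "L": -1, "M": -3}

Exponent matrix [Θ,T,L,M] × [X1,X2,X3,X4,X5]:
  Θ: [ 0 -1  2 -1 -1]
  T: [ 1 -1  1 -1  0]
  L: [ 1 -1 -1  1  0]
  M: [ 0 -1  0  1 -1]
  [Θ]: (-1)·0+(-2)·2+(-2)·-1+(1)·-1 = -3
  [T]: (-1)·1+(-2)·1+(-2)·-1+(1)·0 = -1
  [L]: (-1)·1+(-2)·-1+(-2)·1+(1)·0 = -1
  [M]: (-1)·0+(-2)·0+(-2)·1+(1)·-1 = -3
⇒ Θ^-3 T^-1 L^-1 M^-3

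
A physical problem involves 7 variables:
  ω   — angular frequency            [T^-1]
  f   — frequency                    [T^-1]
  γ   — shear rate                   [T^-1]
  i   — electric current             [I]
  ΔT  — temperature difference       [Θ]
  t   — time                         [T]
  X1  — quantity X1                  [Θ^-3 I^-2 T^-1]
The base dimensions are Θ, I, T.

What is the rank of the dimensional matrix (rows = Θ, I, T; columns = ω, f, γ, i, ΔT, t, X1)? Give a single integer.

Exponent matrix [Θ,I,T] × [ω,f,γ,i,ΔT,t,X1]:
  Θ: [ 0  0  0  0  1  0 -3]
  I: [ 0  0  0  1  0  0 -2]
  T: [-1 -1 -1  0  0  1 -1]
Row reduction gives pivot columns ω,i,ΔT; rank = 3

3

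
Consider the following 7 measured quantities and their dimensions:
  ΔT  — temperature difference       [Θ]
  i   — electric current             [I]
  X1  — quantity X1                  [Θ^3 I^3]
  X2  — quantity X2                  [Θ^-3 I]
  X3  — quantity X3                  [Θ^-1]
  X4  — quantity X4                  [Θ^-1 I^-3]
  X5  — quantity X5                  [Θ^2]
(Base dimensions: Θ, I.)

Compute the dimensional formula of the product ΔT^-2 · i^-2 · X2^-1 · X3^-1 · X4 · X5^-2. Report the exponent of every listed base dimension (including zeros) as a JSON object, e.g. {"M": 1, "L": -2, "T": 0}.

{"Θ": -3, "I": -6}

Exponent matrix [Θ,I] × [ΔT,i,X1,X2,X3,X4,X5]:
  Θ: [ 1  0  3 -3 -1 -1  2]
  I: [ 0  1  3  1  0 -3  0]
  [Θ]: (-2)·1+(-2)·0+(-1)·-3+(-1)·-1+(1)·-1+(-2)·2 = -3
  [I]: (-2)·0+(-2)·1+(-1)·1+(-1)·0+(1)·-3+(-2)·0 = -6
⇒ Θ^-3 I^-6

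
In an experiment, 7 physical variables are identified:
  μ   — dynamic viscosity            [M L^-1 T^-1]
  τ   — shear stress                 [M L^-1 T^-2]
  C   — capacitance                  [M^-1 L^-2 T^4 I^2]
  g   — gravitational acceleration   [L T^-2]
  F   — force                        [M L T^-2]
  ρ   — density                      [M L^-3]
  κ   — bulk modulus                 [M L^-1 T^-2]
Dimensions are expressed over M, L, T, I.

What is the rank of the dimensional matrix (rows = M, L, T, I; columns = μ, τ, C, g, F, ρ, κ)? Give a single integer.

Dimensional matrix (M×L×T×I by μ×τ×C×g×F×ρ×κ):
  M: [ 1  1 -1  0  1  1  1]
  L: [-1 -1 -2  1  1 -3 -1]
  T: [-1 -2  4 -2 -2  0 -2]
  I: [ 0  0  2  0  0  0  0]
RREF → pivots at {μ,τ,C,g} ⇒ r = 4

4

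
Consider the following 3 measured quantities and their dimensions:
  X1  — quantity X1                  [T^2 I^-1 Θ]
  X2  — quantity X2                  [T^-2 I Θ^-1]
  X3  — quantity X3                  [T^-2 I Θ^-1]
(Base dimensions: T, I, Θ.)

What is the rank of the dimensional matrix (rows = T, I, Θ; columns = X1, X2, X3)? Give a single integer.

Exponent matrix [T,I,Θ] × [X1,X2,X3]:
  T: [ 2 -2 -2]
  I: [-1  1  1]
  Θ: [ 1 -1 -1]
Echelon form has 1 nonzero rows (pivots: X1)

1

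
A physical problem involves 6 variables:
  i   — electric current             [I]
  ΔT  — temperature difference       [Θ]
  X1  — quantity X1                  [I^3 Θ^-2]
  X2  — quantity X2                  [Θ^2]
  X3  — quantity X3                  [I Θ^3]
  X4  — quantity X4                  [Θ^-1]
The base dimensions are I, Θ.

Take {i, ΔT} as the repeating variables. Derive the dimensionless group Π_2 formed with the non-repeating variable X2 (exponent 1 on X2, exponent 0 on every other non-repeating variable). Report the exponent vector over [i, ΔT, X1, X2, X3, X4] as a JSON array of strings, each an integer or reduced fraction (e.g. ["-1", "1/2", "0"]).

Write exponents as rows I,Θ / cols i,ΔT,X1,X2,X3,X4:
  I: [ 1  0  3  0  1  0]
  Θ: [ 0  1 -2  2  3 -1]
RREF → pivots at {i,ΔT} ⇒ r = 2
Repeat: i,ΔT; free: X1,X2,X3,X4
RREF:
  r0: [   1    0    3    0    1    0]
  r1: [   0    1   -2    2    3   -1]
Fix exponent of X2 at 1, X1 at 0, X3 at 0, X4 at 0; solve each RREF row for its pivot's exponent:
  r0: exp(i) + (0)·1 = 0 ⇒ exp(i) = 0
  r1: exp(ΔT) + (2)·1 = 0 ⇒ exp(ΔT) = -2
Π_2 = ΔT^-2 · X2

["0", "-2", "0", "1", "0", "0"]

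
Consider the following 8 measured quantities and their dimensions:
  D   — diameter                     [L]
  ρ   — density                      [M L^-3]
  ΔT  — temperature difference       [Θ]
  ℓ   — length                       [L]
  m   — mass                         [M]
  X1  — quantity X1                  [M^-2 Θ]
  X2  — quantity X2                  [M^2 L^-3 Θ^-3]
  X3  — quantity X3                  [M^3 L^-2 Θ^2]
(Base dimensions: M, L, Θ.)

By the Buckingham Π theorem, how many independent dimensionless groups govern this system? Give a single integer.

Write exponents as rows M,L,Θ / cols D,ρ,ΔT,ℓ,m,X1,X2,X3:
  M: [ 0  1  0  0  1 -2  2  3]
  L: [ 1 -3  0  1  0  0 -3 -2]
  Θ: [ 0  0  1  0  0  1 -3  2]
Echelon form has 3 nonzero rows (pivots: D,ρ,ΔT)
8 vars − rank 3 = 5 Π groups

5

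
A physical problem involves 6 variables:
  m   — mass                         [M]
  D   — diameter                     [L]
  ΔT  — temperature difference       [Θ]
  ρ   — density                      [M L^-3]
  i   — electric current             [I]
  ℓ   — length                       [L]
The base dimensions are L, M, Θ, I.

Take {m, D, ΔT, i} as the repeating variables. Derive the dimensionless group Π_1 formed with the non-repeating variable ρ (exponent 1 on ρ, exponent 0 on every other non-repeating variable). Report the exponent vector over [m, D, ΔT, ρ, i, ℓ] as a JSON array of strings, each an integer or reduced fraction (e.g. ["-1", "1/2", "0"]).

["-1", "3", "0", "1", "0", "0"]

Write exponents as rows L,M,Θ,I / cols m,D,ΔT,ρ,i,ℓ:
  L: [ 0  1  0 -3  0  1]
  M: [ 1  0  0  1  0  0]
  Θ: [ 0  0  1  0  0  0]
  I: [ 0  0  0  0  1  0]
Echelon form has 4 nonzero rows (pivots: m,D,ΔT,i)
Pivot set = {m,D,ΔT,i}, free = {ρ,ℓ}
RREF:
  r0: [   1    0    0    1    0    0]
  r1: [   0    1    0   -3    0    1]
  r2: [   0    0    1    0    0    0]
  r3: [   0    0    0    0    1    0]
Fix exponent of ρ at 1, ℓ at 0; solve each RREF row for its pivot's exponent:
  r0: exp(m) + (1)·1 = 0 ⇒ exp(m) = -1
  r1: exp(D) + (-3)·1 = 0 ⇒ exp(D) = 3
  r2: exp(ΔT) + (0)·1 = 0 ⇒ exp(ΔT) = 0
  r3: exp(i) + (0)·1 = 0 ⇒ exp(i) = 0
Π_1 = m^-1 · D^3 · ρ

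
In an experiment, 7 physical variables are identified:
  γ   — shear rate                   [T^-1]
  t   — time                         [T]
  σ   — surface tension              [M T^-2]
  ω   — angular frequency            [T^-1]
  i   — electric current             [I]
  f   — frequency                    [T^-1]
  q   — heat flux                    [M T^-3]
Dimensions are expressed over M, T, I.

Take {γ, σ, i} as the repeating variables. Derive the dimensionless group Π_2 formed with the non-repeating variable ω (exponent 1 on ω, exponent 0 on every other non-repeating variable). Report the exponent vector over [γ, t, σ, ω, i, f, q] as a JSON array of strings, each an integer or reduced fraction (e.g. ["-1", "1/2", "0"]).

Exponent matrix [M,T,I] × [γ,t,σ,ω,i,f,q]:
  M: [ 0  0  1  0  0  0  1]
  T: [-1  1 -2 -1  0 -1 -3]
  I: [ 0  0  0  0  1  0  0]
Row reduction gives pivot columns γ,σ,i; rank = 3
Repeat: γ,σ,i; free: t,ω,f,q
RREF:
  r0: [   1   -1    0    1    0    1    1]
  r1: [   0    0    1    0    0    0    1]
  r2: [   0    0    0    0    1    0    0]
Fix exponent of ω at 1, t at 0, f at 0, q at 0; solve each RREF row for its pivot's exponent:
  r0: exp(γ) + (1)·1 = 0 ⇒ exp(γ) = -1
  r1: exp(σ) + (0)·1 = 0 ⇒ exp(σ) = 0
  r2: exp(i) + (0)·1 = 0 ⇒ exp(i) = 0
Π_2 = γ^-1 · ω

["-1", "0", "0", "1", "0", "0", "0"]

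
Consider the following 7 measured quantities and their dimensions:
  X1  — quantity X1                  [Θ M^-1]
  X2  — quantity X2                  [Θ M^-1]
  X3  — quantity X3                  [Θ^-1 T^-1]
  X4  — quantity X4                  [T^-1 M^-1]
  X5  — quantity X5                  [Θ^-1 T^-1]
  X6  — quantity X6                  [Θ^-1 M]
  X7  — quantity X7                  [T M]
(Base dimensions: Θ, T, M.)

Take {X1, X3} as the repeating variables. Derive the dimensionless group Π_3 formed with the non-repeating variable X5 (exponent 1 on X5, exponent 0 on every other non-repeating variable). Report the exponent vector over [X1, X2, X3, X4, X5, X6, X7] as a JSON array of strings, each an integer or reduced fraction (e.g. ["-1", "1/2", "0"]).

["0", "0", "-1", "0", "1", "0", "0"]

Write exponents as rows Θ,T,M / cols X1,X2,X3,X4,X5,X6,X7:
  Θ: [ 1  1 -1  0 -1 -1  0]
  T: [ 0  0 -1 -1 -1  0  1]
  M: [-1 -1  0 -1  0  1  1]
Echelon form has 2 nonzero rows (pivots: X1,X3)
Repeat: X1,X3; free: X2,X4,X5,X6,X7
RREF:
  r0: [   1    1    0    1    0   -1   -1]
  r1: [   0    0    1    1    1    0   -1]
  r2: [   0    0    0    0    0    0    0]
Fix exponent of X5 at 1, X2 at 0, X4 at 0, X6 at 0, X7 at 0; solve each RREF row for its pivot's exponent:
  r0: exp(X1) + (0)·1 = 0 ⇒ exp(X1) = 0
  r1: exp(X3) + (1)·1 = 0 ⇒ exp(X3) = -1
Π_3 = X3^-1 · X5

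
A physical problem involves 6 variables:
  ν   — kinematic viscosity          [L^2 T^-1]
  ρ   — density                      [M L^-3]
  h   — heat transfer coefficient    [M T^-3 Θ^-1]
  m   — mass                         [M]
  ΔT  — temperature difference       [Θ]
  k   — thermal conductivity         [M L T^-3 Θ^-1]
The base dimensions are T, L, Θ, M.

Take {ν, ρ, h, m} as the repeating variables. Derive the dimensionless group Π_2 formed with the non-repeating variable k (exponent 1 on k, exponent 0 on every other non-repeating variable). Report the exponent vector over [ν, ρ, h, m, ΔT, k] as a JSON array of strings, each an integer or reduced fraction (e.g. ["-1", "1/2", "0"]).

["0", "1/3", "-1", "-1/3", "0", "1"]

Exponent matrix [T,L,Θ,M] × [ν,ρ,h,m,ΔT,k]:
  T: [-1  0 -3  0  0 -3]
  L: [ 2 -3  0  0  0  1]
  Θ: [ 0  0 -1  0  1 -1]
  M: [ 0  1  1  1  0  1]
RREF → pivots at {ν,ρ,h,m} ⇒ r = 4
Pivot set = {ν,ρ,h,m}, free = {ΔT,k}
RREF:
  r0: [   1    0    0    0    3    0]
  r1: [   0    1    0    0    2 -1/3]
  r2: [   0    0    1    0   -1    1]
  r3: [   0    0    0    1   -1  1/3]
Fix exponent of k at 1, ΔT at 0; solve each RREF row for its pivot's exponent:
  r0: exp(ν) + (0)·1 = 0 ⇒ exp(ν) = 0
  r1: exp(ρ) + (-1/3)·1 = 0 ⇒ exp(ρ) = 1/3
  r2: exp(h) + (1)·1 = 0 ⇒ exp(h) = -1
  r3: exp(m) + (1/3)·1 = 0 ⇒ exp(m) = -1/3
Π_2 = ρ^(1/3) · h^-1 · m^(-1/3) · k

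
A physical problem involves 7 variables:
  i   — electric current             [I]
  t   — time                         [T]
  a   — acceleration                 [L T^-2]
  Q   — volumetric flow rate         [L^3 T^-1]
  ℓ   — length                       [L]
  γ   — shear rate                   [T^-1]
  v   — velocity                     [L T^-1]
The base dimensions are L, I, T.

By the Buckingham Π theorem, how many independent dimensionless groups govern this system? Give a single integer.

Dimensional matrix (L×I×T by i×t×a×Q×ℓ×γ×v):
  L: [ 0  0  1  3  1  0  1]
  I: [ 1  0  0  0  0  0  0]
  T: [ 0  1 -2 -1  0 -1 -1]
RREF → pivots at {i,t,a} ⇒ r = 3
Π count = n − r = 7 − 3 = 4

4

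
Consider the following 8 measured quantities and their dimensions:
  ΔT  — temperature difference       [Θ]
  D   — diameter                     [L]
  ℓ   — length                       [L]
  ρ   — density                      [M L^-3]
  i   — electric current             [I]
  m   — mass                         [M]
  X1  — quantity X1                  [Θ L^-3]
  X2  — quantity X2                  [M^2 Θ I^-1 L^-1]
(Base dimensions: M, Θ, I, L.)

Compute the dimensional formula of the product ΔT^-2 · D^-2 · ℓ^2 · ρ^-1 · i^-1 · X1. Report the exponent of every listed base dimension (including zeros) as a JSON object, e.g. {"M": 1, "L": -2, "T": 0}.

{"M": -1, "Θ": -1, "I": -1, "L": 0}

Exponent matrix [M,Θ,I,L] × [ΔT,D,ℓ,ρ,i,m,X1,X2]:
  M: [ 0  0  0  1  0  1  0  2]
  Θ: [ 1  0  0  0  0  0  1  1]
  I: [ 0  0  0  0  1  0  0 -1]
  L: [ 0  1  1 -3  0  0 -3 -1]
  [M]: (-2)·0+(-2)·0+(2)·0+(-1)·1+(-1)·0+(1)·0 = -1
  [Θ]: (-2)·1+(-2)·0+(2)·0+(-1)·0+(-1)·0+(1)·1 = -1
  [I]: (-2)·0+(-2)·0+(2)·0+(-1)·0+(-1)·1+(1)·0 = -1
  [L]: (-2)·0+(-2)·1+(2)·1+(-1)·-3+(-1)·0+(1)·-3 = 0
⇒ M^-1 Θ^-1 I^-1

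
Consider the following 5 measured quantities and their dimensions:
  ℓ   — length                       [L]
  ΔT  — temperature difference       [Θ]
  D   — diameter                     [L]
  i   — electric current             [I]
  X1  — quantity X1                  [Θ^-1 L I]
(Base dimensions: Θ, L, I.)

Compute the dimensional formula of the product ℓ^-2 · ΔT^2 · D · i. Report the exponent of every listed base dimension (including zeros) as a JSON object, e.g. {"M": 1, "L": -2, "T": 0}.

{"Θ": 2, "L": -1, "I": 1}

Exponent matrix [Θ,L,I] × [ℓ,ΔT,D,i,X1]:
  Θ: [ 0  1  0  0 -1]
  L: [ 1  0  1  0  1]
  I: [ 0  0  0  1  1]
  [Θ]: (-2)·0+(2)·1+(1)·0+(1)·0 = 2
  [L]: (-2)·1+(2)·0+(1)·1+(1)·0 = -1
  [I]: (-2)·0+(2)·0+(1)·0+(1)·1 = 1
⇒ Θ^2 L^-1 I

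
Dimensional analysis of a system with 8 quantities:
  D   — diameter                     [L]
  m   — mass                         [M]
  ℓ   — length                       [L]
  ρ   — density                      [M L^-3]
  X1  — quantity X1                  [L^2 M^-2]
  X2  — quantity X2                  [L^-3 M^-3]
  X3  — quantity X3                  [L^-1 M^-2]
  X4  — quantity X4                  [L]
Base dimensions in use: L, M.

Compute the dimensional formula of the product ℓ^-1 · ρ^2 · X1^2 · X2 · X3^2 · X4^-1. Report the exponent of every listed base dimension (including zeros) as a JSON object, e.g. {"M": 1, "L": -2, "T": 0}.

{"L": -9, "M": -9}

Write exponents as rows L,M / cols D,m,ℓ,ρ,X1,X2,X3,X4:
  L: [ 1  0  1 -3  2 -3 -1  1]
  M: [ 0  1  0  1 -2 -3 -2  0]
  [L]: (-1)·1+(2)·-3+(2)·2+(1)·-3+(2)·-1+(-1)·1 = -9
  [M]: (-1)·0+(2)·1+(2)·-2+(1)·-3+(2)·-2+(-1)·0 = -9
⇒ L^-9 M^-9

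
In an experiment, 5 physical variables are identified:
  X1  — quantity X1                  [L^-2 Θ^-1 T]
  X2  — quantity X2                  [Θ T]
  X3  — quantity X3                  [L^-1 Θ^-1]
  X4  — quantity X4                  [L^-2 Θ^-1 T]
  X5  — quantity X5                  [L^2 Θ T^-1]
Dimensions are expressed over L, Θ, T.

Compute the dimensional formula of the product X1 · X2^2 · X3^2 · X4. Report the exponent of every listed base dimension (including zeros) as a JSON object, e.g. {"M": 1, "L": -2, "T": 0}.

{"L": -6, "Θ": -2, "T": 4}

Exponent matrix [L,Θ,T] × [X1,X2,X3,X4,X5]:
  L: [-2  0 -1 -2  2]
  Θ: [-1  1 -1 -1  1]
  T: [ 1  1  0  1 -1]
  [L]: (1)·-2+(2)·0+(2)·-1+(1)·-2 = -6
  [Θ]: (1)·-1+(2)·1+(2)·-1+(1)·-1 = -2
  [T]: (1)·1+(2)·1+(2)·0+(1)·1 = 4
⇒ L^-6 Θ^-2 T^4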